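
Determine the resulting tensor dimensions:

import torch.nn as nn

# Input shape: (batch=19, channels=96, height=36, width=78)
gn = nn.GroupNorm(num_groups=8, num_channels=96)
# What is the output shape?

Input shape: (19, 96, 36, 78)
Output shape: (19, 96, 36, 78)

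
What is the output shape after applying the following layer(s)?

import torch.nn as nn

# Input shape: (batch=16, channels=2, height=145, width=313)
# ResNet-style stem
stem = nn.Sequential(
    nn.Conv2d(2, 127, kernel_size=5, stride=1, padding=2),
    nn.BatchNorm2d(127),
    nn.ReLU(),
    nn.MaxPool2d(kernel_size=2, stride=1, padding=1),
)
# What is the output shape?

Input shape: (16, 2, 145, 313)
  -> after Conv2d 5x5 stride=1: (16, 127, 145, 313)
Output shape: (16, 127, 146, 314)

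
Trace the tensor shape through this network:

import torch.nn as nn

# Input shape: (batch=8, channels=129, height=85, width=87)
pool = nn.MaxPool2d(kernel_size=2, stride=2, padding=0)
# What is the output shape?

Input shape: (8, 129, 85, 87)
Output shape: (8, 129, 42, 43)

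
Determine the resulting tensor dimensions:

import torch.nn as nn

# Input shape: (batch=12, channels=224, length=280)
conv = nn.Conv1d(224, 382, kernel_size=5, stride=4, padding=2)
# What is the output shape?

Input shape: (12, 224, 280)
Output shape: (12, 382, 70)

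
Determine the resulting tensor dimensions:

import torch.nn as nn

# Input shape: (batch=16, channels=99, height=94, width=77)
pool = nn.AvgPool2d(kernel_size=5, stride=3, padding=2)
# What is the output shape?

Input shape: (16, 99, 94, 77)
Output shape: (16, 99, 32, 26)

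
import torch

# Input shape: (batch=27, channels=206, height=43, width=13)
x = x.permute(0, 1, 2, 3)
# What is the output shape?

Input shape: (27, 206, 43, 13)
Output shape: (27, 206, 43, 13)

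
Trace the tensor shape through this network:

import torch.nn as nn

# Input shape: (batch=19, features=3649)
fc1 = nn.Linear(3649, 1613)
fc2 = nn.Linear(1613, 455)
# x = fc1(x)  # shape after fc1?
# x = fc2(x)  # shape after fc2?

Input shape: (19, 3649)
  -> after fc1: (19, 1613)
Output shape: (19, 455)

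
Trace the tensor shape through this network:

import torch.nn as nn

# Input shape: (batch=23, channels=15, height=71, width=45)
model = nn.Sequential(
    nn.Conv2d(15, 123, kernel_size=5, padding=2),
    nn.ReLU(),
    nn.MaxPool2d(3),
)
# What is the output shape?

Input shape: (23, 15, 71, 45)
  -> after Conv2d: (23, 123, 71, 45)
  -> after ReLU: (23, 123, 71, 45)
Output shape: (23, 123, 23, 15)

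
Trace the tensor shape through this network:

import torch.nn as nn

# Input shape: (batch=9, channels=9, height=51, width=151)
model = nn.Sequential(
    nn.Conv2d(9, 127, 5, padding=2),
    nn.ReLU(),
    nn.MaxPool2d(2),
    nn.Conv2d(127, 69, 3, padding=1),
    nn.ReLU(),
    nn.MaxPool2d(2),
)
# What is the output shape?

Input shape: (9, 9, 51, 151)
  -> after first Conv2d: (9, 127, 51, 151)
  -> after first MaxPool2d: (9, 127, 25, 75)
  -> after second Conv2d: (9, 69, 25, 75)
Output shape: (9, 69, 12, 37)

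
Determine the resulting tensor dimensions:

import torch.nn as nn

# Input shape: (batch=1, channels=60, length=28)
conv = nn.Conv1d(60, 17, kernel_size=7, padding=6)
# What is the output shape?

Input shape: (1, 60, 28)
Output shape: (1, 17, 34)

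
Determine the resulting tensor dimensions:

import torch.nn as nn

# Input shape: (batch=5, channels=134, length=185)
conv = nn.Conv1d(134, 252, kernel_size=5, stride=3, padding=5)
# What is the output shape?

Input shape: (5, 134, 185)
Output shape: (5, 252, 64)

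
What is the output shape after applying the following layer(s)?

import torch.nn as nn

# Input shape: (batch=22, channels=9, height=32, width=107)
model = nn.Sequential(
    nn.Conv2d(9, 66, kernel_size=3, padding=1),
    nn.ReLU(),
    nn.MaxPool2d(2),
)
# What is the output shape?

Input shape: (22, 9, 32, 107)
  -> after Conv2d: (22, 66, 32, 107)
  -> after ReLU: (22, 66, 32, 107)
Output shape: (22, 66, 16, 53)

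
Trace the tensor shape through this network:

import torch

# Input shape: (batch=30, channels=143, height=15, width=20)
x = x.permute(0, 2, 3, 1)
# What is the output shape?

Input shape: (30, 143, 15, 20)
Output shape: (30, 15, 20, 143)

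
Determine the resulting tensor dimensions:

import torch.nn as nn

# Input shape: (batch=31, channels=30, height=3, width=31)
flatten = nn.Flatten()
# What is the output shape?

Input shape: (31, 30, 3, 31)
Output shape: (31, 2790)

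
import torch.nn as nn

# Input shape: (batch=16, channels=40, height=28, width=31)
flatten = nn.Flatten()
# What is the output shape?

Input shape: (16, 40, 28, 31)
Output shape: (16, 34720)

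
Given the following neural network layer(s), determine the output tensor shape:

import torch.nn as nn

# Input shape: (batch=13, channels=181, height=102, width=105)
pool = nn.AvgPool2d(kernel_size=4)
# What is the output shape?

Input shape: (13, 181, 102, 105)
Output shape: (13, 181, 25, 26)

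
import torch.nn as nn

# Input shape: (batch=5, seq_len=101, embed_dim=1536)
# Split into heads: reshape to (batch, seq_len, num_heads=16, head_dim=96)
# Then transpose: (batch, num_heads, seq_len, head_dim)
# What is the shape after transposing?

Input shape: (5, 101, 1536)
  -> after reshape: (5, 101, 16, 96)
Output shape: (5, 16, 101, 96)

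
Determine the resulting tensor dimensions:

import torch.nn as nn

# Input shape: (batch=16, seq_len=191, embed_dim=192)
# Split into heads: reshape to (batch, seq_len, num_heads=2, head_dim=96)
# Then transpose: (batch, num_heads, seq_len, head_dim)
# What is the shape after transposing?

Input shape: (16, 191, 192)
  -> after reshape: (16, 191, 2, 96)
Output shape: (16, 2, 191, 96)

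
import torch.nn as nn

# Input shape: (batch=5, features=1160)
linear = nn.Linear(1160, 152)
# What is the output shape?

Input shape: (5, 1160)
Output shape: (5, 152)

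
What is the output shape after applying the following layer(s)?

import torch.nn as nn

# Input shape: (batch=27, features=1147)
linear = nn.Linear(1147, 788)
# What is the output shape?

Input shape: (27, 1147)
Output shape: (27, 788)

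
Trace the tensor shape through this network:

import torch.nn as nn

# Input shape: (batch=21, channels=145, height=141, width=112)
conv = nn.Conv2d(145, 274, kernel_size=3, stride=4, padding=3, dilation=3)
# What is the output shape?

Input shape: (21, 145, 141, 112)
Output shape: (21, 274, 36, 28)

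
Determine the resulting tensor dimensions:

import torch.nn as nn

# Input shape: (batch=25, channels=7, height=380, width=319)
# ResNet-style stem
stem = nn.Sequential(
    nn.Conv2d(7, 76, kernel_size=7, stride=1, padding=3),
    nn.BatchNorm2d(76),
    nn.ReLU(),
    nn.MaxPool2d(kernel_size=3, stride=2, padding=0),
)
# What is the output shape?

Input shape: (25, 7, 380, 319)
  -> after Conv2d 7x7 stride=1: (25, 76, 380, 319)
Output shape: (25, 76, 189, 159)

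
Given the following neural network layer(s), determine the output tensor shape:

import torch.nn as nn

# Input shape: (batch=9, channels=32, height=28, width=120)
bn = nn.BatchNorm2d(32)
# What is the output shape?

Input shape: (9, 32, 28, 120)
Output shape: (9, 32, 28, 120)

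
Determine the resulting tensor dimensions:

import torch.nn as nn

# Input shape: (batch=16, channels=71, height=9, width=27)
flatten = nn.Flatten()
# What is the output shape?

Input shape: (16, 71, 9, 27)
Output shape: (16, 17253)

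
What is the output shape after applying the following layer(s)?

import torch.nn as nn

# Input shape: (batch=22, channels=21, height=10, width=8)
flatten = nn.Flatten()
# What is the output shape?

Input shape: (22, 21, 10, 8)
Output shape: (22, 1680)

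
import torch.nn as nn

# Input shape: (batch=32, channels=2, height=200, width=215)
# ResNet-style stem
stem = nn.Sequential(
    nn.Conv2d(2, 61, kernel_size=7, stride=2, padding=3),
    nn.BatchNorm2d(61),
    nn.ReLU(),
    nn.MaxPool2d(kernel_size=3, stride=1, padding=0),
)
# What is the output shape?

Input shape: (32, 2, 200, 215)
  -> after Conv2d 7x7 stride=2: (32, 61, 100, 108)
Output shape: (32, 61, 98, 106)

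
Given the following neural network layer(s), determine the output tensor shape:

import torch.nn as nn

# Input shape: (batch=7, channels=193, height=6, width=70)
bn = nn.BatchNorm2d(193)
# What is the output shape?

Input shape: (7, 193, 6, 70)
Output shape: (7, 193, 6, 70)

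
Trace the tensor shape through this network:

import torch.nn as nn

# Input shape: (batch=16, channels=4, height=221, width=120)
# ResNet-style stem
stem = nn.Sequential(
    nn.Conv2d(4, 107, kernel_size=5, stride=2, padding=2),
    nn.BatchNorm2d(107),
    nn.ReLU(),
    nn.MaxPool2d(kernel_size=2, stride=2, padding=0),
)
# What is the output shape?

Input shape: (16, 4, 221, 120)
  -> after Conv2d 5x5 stride=2: (16, 107, 111, 60)
Output shape: (16, 107, 55, 30)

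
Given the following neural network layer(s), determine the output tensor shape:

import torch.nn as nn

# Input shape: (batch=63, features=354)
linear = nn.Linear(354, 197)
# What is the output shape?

Input shape: (63, 354)
Output shape: (63, 197)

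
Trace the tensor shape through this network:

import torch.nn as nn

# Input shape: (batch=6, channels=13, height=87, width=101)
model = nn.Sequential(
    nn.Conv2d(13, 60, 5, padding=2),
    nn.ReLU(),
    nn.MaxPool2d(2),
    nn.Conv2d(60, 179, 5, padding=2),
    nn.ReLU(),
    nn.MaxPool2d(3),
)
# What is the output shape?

Input shape: (6, 13, 87, 101)
  -> after first Conv2d: (6, 60, 87, 101)
  -> after first MaxPool2d: (6, 60, 43, 50)
  -> after second Conv2d: (6, 179, 43, 50)
Output shape: (6, 179, 14, 16)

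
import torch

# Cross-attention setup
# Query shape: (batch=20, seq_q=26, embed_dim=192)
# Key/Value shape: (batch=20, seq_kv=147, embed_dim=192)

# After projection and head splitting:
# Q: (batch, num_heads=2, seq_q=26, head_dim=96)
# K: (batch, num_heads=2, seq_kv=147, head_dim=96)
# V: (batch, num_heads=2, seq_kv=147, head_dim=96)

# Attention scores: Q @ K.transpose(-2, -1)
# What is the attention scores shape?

Input shape: (20, 26, 192)
Output shape: (20, 2, 26, 147)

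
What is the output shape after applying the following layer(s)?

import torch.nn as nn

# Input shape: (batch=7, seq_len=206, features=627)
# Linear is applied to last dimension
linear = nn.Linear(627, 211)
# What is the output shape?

Input shape: (7, 206, 627)
Output shape: (7, 206, 211)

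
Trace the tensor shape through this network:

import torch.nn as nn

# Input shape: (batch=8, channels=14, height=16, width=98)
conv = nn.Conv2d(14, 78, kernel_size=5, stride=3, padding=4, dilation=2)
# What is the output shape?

Input shape: (8, 14, 16, 98)
Output shape: (8, 78, 6, 33)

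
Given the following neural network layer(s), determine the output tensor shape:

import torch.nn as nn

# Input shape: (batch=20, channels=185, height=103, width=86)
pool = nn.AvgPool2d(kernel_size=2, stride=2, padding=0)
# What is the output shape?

Input shape: (20, 185, 103, 86)
Output shape: (20, 185, 51, 43)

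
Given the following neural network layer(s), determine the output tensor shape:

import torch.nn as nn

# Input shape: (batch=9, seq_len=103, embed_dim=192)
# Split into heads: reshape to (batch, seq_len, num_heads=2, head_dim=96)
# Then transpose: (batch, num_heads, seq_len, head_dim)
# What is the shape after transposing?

Input shape: (9, 103, 192)
  -> after reshape: (9, 103, 2, 96)
Output shape: (9, 2, 103, 96)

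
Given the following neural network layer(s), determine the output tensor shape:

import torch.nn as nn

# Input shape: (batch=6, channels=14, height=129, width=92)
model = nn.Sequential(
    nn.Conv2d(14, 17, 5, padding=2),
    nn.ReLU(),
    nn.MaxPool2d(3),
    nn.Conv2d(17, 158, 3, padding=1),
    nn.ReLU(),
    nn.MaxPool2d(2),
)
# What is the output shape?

Input shape: (6, 14, 129, 92)
  -> after first Conv2d: (6, 17, 129, 92)
  -> after first MaxPool2d: (6, 17, 43, 30)
  -> after second Conv2d: (6, 158, 43, 30)
Output shape: (6, 158, 21, 15)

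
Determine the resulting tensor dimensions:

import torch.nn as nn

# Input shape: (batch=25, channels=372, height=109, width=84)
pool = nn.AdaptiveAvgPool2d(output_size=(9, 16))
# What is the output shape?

Input shape: (25, 372, 109, 84)
Output shape: (25, 372, 9, 16)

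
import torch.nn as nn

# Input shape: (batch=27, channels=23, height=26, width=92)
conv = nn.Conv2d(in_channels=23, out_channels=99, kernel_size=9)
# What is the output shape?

Input shape: (27, 23, 26, 92)
Output shape: (27, 99, 18, 84)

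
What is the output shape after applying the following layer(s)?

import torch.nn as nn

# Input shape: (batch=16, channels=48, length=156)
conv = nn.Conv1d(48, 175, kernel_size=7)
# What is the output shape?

Input shape: (16, 48, 156)
Output shape: (16, 175, 150)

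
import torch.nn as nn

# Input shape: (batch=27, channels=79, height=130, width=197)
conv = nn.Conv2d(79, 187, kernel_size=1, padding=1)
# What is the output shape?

Input shape: (27, 79, 130, 197)
Output shape: (27, 187, 132, 199)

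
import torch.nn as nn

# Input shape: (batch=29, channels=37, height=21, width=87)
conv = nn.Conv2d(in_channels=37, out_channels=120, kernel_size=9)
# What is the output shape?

Input shape: (29, 37, 21, 87)
Output shape: (29, 120, 13, 79)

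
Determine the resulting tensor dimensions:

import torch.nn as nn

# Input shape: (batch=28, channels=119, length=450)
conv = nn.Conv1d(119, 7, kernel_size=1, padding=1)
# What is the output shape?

Input shape: (28, 119, 450)
Output shape: (28, 7, 452)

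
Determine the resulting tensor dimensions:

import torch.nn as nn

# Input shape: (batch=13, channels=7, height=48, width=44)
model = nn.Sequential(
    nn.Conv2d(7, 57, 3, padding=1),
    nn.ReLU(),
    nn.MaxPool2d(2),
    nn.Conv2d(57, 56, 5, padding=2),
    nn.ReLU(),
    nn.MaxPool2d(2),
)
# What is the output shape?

Input shape: (13, 7, 48, 44)
  -> after first Conv2d: (13, 57, 48, 44)
  -> after first MaxPool2d: (13, 57, 24, 22)
  -> after second Conv2d: (13, 56, 24, 22)
Output shape: (13, 56, 12, 11)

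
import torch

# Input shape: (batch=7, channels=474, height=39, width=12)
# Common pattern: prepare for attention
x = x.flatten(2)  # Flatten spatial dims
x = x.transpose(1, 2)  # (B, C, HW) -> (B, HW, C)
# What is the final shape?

Input shape: (7, 474, 39, 12)
  -> after flatten(2): (7, 474, 468)
Output shape: (7, 468, 474)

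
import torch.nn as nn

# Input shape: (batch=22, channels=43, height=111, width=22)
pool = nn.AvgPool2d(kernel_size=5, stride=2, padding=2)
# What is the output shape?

Input shape: (22, 43, 111, 22)
Output shape: (22, 43, 56, 11)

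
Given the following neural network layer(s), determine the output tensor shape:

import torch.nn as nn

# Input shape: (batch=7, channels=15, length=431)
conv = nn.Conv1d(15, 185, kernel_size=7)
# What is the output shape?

Input shape: (7, 15, 431)
Output shape: (7, 185, 425)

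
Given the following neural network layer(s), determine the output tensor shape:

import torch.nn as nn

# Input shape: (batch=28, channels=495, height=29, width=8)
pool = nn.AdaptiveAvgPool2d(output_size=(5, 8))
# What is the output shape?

Input shape: (28, 495, 29, 8)
Output shape: (28, 495, 5, 8)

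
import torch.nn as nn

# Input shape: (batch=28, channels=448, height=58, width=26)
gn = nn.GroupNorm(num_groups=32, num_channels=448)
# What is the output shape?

Input shape: (28, 448, 58, 26)
Output shape: (28, 448, 58, 26)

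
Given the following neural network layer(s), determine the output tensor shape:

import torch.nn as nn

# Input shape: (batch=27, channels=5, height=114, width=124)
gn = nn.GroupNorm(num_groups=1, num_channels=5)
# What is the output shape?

Input shape: (27, 5, 114, 124)
Output shape: (27, 5, 114, 124)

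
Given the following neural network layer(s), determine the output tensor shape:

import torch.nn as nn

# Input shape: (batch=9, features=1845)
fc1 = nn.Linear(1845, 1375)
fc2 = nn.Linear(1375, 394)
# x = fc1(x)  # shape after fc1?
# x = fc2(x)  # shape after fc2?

Input shape: (9, 1845)
  -> after fc1: (9, 1375)
Output shape: (9, 394)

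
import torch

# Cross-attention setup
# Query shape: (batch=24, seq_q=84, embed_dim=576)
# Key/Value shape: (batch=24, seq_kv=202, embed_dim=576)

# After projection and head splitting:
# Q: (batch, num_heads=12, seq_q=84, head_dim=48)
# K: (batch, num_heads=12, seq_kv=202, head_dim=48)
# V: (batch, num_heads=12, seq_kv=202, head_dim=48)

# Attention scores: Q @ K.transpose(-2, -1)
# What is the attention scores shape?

Input shape: (24, 84, 576)
Output shape: (24, 12, 84, 202)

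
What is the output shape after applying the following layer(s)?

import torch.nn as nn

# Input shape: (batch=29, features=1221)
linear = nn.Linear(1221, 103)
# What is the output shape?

Input shape: (29, 1221)
Output shape: (29, 103)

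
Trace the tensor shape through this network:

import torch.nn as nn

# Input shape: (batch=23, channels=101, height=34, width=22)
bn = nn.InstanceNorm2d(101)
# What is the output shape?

Input shape: (23, 101, 34, 22)
Output shape: (23, 101, 34, 22)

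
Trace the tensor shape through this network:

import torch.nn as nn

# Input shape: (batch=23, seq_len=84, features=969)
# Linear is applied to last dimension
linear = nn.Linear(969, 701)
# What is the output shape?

Input shape: (23, 84, 969)
Output shape: (23, 84, 701)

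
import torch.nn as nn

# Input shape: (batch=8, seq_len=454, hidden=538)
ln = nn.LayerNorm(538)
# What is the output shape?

Input shape: (8, 454, 538)
Output shape: (8, 454, 538)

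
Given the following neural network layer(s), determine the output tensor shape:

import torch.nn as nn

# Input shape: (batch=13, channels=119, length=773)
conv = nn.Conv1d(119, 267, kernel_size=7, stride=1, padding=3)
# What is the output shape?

Input shape: (13, 119, 773)
Output shape: (13, 267, 773)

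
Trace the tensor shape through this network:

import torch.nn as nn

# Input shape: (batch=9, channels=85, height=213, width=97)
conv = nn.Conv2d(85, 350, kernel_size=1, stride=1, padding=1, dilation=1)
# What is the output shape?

Input shape: (9, 85, 213, 97)
Output shape: (9, 350, 215, 99)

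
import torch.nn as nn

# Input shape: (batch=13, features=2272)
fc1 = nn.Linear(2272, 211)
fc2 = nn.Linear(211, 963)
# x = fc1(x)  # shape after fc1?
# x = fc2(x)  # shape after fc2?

Input shape: (13, 2272)
  -> after fc1: (13, 211)
Output shape: (13, 963)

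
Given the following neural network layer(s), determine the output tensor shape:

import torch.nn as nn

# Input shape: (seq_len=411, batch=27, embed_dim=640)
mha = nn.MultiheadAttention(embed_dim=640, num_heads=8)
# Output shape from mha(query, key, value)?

Input shape: (411, 27, 640)
Output shape: (411, 27, 640)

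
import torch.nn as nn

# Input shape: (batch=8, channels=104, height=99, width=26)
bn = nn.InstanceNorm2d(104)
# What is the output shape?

Input shape: (8, 104, 99, 26)
Output shape: (8, 104, 99, 26)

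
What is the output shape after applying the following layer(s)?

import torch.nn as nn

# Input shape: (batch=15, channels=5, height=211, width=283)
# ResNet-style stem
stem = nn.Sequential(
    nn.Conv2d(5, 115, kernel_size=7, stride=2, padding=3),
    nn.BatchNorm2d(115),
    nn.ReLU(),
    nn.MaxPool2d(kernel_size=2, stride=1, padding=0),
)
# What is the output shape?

Input shape: (15, 5, 211, 283)
  -> after Conv2d 7x7 stride=2: (15, 115, 106, 142)
Output shape: (15, 115, 105, 141)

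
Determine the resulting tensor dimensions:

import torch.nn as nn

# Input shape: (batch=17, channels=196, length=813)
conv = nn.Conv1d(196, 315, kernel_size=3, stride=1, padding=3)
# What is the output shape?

Input shape: (17, 196, 813)
Output shape: (17, 315, 817)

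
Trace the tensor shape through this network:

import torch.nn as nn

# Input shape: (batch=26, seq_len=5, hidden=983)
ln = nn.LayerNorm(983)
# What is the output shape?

Input shape: (26, 5, 983)
Output shape: (26, 5, 983)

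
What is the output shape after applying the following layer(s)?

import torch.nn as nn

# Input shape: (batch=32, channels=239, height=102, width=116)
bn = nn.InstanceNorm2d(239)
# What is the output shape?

Input shape: (32, 239, 102, 116)
Output shape: (32, 239, 102, 116)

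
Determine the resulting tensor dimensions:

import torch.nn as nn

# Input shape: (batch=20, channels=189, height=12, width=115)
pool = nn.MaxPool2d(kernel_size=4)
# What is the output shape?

Input shape: (20, 189, 12, 115)
Output shape: (20, 189, 3, 28)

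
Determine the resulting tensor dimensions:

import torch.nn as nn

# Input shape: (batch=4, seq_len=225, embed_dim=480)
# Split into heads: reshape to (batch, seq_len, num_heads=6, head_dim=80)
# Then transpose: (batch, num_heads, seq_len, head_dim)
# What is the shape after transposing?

Input shape: (4, 225, 480)
  -> after reshape: (4, 225, 6, 80)
Output shape: (4, 6, 225, 80)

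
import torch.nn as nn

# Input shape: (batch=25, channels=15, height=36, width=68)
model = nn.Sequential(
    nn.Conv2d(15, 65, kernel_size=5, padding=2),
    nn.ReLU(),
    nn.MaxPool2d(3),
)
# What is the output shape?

Input shape: (25, 15, 36, 68)
  -> after Conv2d: (25, 65, 36, 68)
  -> after ReLU: (25, 65, 36, 68)
Output shape: (25, 65, 12, 22)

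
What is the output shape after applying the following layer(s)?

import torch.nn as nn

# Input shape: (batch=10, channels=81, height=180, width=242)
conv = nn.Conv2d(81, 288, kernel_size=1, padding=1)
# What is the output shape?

Input shape: (10, 81, 180, 242)
Output shape: (10, 288, 182, 244)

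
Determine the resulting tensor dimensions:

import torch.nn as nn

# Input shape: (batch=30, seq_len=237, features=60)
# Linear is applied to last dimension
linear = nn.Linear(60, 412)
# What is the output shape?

Input shape: (30, 237, 60)
Output shape: (30, 237, 412)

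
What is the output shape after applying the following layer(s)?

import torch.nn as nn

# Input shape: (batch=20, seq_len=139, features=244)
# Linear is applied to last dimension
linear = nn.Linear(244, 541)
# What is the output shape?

Input shape: (20, 139, 244)
Output shape: (20, 139, 541)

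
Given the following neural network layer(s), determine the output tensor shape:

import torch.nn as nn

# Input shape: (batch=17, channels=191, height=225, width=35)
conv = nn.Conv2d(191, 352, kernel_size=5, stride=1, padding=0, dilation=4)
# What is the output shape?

Input shape: (17, 191, 225, 35)
Output shape: (17, 352, 209, 19)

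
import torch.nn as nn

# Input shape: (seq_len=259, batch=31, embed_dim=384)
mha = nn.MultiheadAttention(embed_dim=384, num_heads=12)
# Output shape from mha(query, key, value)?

Input shape: (259, 31, 384)
Output shape: (259, 31, 384)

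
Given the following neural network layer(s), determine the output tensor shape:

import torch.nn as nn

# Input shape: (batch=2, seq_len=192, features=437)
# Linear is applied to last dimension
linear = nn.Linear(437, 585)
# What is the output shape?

Input shape: (2, 192, 437)
Output shape: (2, 192, 585)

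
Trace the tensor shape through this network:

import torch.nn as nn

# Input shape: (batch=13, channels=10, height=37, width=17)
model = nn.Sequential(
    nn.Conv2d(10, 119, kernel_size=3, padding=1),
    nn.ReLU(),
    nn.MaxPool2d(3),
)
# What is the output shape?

Input shape: (13, 10, 37, 17)
  -> after Conv2d: (13, 119, 37, 17)
  -> after ReLU: (13, 119, 37, 17)
Output shape: (13, 119, 12, 5)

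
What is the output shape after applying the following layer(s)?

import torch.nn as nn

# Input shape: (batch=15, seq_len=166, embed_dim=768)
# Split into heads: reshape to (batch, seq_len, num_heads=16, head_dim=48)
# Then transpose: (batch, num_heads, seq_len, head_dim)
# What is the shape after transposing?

Input shape: (15, 166, 768)
  -> after reshape: (15, 166, 16, 48)
Output shape: (15, 16, 166, 48)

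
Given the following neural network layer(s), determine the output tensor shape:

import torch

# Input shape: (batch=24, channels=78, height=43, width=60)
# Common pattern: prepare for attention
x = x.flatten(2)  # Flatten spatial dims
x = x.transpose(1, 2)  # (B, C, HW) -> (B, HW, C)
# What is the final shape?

Input shape: (24, 78, 43, 60)
  -> after flatten(2): (24, 78, 2580)
Output shape: (24, 2580, 78)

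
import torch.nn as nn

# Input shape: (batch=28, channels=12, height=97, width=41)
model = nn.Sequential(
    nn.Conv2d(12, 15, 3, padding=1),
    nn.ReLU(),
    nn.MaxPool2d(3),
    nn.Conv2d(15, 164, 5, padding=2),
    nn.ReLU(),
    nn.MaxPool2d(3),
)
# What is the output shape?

Input shape: (28, 12, 97, 41)
  -> after first Conv2d: (28, 15, 97, 41)
  -> after first MaxPool2d: (28, 15, 32, 13)
  -> after second Conv2d: (28, 164, 32, 13)
Output shape: (28, 164, 10, 4)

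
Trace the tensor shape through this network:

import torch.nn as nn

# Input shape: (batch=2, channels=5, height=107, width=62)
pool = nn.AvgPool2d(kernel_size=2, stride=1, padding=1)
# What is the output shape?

Input shape: (2, 5, 107, 62)
Output shape: (2, 5, 108, 63)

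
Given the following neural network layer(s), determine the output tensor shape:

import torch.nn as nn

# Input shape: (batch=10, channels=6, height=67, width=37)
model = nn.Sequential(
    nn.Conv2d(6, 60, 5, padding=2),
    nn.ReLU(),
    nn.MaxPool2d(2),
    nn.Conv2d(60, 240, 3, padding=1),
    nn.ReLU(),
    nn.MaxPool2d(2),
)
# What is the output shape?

Input shape: (10, 6, 67, 37)
  -> after first Conv2d: (10, 60, 67, 37)
  -> after first MaxPool2d: (10, 60, 33, 18)
  -> after second Conv2d: (10, 240, 33, 18)
Output shape: (10, 240, 16, 9)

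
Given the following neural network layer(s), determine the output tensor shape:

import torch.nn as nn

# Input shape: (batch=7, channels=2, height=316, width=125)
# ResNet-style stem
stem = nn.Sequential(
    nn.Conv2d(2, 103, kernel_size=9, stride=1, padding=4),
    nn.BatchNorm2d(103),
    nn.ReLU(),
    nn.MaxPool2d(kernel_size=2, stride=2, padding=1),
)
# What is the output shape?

Input shape: (7, 2, 316, 125)
  -> after Conv2d 9x9 stride=1: (7, 103, 316, 125)
Output shape: (7, 103, 159, 63)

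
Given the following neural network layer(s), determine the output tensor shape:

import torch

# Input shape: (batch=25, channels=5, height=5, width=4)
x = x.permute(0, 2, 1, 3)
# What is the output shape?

Input shape: (25, 5, 5, 4)
Output shape: (25, 5, 5, 4)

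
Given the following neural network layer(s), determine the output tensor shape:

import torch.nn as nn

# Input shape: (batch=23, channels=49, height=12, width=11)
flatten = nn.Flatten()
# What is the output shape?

Input shape: (23, 49, 12, 11)
Output shape: (23, 6468)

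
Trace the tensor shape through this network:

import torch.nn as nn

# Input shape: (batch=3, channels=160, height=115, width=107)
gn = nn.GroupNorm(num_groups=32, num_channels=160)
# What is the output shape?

Input shape: (3, 160, 115, 107)
Output shape: (3, 160, 115, 107)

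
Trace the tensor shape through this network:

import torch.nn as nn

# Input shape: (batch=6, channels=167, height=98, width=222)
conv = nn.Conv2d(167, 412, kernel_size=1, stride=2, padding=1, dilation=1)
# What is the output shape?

Input shape: (6, 167, 98, 222)
Output shape: (6, 412, 50, 112)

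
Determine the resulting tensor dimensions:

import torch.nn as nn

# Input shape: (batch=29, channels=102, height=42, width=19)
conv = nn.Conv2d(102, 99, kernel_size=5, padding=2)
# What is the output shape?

Input shape: (29, 102, 42, 19)
Output shape: (29, 99, 42, 19)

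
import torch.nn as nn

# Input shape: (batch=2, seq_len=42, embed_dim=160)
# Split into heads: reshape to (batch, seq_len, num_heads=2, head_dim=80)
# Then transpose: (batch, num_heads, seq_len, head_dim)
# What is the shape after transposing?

Input shape: (2, 42, 160)
  -> after reshape: (2, 42, 2, 80)
Output shape: (2, 2, 42, 80)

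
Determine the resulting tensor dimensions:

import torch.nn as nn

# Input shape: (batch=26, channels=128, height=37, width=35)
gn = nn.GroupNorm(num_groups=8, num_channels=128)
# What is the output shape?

Input shape: (26, 128, 37, 35)
Output shape: (26, 128, 37, 35)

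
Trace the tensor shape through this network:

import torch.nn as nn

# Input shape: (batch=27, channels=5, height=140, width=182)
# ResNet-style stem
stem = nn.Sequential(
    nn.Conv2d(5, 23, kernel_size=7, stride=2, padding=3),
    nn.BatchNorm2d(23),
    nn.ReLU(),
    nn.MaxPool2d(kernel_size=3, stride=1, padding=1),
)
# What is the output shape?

Input shape: (27, 5, 140, 182)
  -> after Conv2d 7x7 stride=2: (27, 23, 70, 91)
Output shape: (27, 23, 70, 91)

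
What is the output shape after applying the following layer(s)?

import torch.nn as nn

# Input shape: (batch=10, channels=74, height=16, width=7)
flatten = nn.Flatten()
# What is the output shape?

Input shape: (10, 74, 16, 7)
Output shape: (10, 8288)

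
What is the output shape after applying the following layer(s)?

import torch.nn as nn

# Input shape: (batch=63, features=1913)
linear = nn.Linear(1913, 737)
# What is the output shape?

Input shape: (63, 1913)
Output shape: (63, 737)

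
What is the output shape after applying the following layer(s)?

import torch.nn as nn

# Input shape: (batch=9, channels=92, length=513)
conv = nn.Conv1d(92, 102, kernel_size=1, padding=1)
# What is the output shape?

Input shape: (9, 92, 513)
Output shape: (9, 102, 515)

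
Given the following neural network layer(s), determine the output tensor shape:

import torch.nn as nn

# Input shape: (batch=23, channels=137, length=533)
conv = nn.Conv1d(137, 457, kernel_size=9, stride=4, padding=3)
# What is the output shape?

Input shape: (23, 137, 533)
Output shape: (23, 457, 133)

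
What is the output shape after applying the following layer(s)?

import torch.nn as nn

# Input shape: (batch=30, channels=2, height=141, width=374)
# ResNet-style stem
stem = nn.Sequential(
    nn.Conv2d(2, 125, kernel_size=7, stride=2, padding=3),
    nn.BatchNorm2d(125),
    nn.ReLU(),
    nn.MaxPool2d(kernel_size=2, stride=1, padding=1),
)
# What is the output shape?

Input shape: (30, 2, 141, 374)
  -> after Conv2d 7x7 stride=2: (30, 125, 71, 187)
Output shape: (30, 125, 72, 188)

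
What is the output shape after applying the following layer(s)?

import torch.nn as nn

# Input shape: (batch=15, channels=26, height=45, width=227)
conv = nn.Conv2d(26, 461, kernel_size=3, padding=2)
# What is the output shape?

Input shape: (15, 26, 45, 227)
Output shape: (15, 461, 47, 229)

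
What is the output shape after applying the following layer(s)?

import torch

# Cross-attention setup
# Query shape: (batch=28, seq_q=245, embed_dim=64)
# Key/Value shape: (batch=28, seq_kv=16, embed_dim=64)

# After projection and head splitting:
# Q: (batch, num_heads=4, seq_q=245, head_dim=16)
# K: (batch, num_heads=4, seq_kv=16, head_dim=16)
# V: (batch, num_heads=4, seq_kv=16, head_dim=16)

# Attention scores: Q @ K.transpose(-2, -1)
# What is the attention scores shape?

Input shape: (28, 245, 64)
Output shape: (28, 4, 245, 16)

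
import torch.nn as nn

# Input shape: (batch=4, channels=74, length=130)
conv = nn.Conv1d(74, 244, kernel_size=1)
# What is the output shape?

Input shape: (4, 74, 130)
Output shape: (4, 244, 130)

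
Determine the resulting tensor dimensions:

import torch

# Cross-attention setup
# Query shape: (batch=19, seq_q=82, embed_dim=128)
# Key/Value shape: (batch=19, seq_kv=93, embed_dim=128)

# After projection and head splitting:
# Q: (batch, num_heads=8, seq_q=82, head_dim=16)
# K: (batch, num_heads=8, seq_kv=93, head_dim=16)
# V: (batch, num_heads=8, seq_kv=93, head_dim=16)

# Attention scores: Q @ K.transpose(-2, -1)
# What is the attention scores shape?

Input shape: (19, 82, 128)
Output shape: (19, 8, 82, 93)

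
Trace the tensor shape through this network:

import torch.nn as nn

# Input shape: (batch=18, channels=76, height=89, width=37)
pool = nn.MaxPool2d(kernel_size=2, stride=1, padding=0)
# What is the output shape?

Input shape: (18, 76, 89, 37)
Output shape: (18, 76, 88, 36)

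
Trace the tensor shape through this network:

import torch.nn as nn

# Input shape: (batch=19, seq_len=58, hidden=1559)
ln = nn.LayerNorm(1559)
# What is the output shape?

Input shape: (19, 58, 1559)
Output shape: (19, 58, 1559)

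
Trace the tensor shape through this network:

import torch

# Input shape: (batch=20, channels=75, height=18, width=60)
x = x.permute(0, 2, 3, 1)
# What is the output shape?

Input shape: (20, 75, 18, 60)
Output shape: (20, 18, 60, 75)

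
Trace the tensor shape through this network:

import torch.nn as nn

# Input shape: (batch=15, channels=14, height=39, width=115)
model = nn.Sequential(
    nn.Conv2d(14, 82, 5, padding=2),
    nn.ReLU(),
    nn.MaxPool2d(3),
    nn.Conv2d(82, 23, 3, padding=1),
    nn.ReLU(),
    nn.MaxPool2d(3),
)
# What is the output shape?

Input shape: (15, 14, 39, 115)
  -> after first Conv2d: (15, 82, 39, 115)
  -> after first MaxPool2d: (15, 82, 13, 38)
  -> after second Conv2d: (15, 23, 13, 38)
Output shape: (15, 23, 4, 12)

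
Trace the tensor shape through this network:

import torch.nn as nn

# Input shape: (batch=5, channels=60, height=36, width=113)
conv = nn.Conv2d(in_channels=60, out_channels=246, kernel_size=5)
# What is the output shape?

Input shape: (5, 60, 36, 113)
Output shape: (5, 246, 32, 109)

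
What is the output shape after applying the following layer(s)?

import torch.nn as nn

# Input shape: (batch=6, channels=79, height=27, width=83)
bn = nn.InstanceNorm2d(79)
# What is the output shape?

Input shape: (6, 79, 27, 83)
Output shape: (6, 79, 27, 83)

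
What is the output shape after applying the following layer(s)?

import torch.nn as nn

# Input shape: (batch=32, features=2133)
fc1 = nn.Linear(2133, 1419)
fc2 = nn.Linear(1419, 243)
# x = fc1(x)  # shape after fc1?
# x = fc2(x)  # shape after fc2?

Input shape: (32, 2133)
  -> after fc1: (32, 1419)
Output shape: (32, 243)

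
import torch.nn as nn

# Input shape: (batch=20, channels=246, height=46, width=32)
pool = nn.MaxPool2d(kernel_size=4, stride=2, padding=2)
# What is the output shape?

Input shape: (20, 246, 46, 32)
Output shape: (20, 246, 24, 17)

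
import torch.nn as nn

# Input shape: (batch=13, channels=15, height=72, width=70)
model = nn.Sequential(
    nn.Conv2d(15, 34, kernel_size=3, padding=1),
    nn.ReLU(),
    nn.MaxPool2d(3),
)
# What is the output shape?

Input shape: (13, 15, 72, 70)
  -> after Conv2d: (13, 34, 72, 70)
  -> after ReLU: (13, 34, 72, 70)
Output shape: (13, 34, 24, 23)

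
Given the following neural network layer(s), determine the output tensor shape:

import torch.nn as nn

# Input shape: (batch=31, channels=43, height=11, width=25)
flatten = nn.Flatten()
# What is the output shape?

Input shape: (31, 43, 11, 25)
Output shape: (31, 11825)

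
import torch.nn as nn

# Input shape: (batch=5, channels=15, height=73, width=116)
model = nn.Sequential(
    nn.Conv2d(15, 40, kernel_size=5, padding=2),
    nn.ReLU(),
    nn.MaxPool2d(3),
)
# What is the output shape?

Input shape: (5, 15, 73, 116)
  -> after Conv2d: (5, 40, 73, 116)
  -> after ReLU: (5, 40, 73, 116)
Output shape: (5, 40, 24, 38)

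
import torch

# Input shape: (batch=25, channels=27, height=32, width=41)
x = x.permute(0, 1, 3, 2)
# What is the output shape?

Input shape: (25, 27, 32, 41)
Output shape: (25, 27, 41, 32)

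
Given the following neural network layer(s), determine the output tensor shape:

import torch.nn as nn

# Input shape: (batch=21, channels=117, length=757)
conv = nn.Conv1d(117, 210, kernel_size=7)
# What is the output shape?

Input shape: (21, 117, 757)
Output shape: (21, 210, 751)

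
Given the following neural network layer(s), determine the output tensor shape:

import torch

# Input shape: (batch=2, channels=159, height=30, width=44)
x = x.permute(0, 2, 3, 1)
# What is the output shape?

Input shape: (2, 159, 30, 44)
Output shape: (2, 30, 44, 159)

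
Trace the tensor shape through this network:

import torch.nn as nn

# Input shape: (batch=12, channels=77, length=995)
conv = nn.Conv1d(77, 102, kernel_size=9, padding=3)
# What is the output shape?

Input shape: (12, 77, 995)
Output shape: (12, 102, 993)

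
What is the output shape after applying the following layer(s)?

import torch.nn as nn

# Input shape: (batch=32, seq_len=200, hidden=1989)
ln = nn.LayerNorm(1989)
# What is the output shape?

Input shape: (32, 200, 1989)
Output shape: (32, 200, 1989)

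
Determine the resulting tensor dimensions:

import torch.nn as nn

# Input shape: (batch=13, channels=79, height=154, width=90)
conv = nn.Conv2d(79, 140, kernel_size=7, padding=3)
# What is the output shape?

Input shape: (13, 79, 154, 90)
Output shape: (13, 140, 154, 90)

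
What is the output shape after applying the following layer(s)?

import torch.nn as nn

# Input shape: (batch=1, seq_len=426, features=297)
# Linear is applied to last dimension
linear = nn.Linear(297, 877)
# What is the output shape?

Input shape: (1, 426, 297)
Output shape: (1, 426, 877)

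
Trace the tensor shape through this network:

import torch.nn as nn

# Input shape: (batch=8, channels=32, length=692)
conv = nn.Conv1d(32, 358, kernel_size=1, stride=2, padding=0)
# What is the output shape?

Input shape: (8, 32, 692)
Output shape: (8, 358, 346)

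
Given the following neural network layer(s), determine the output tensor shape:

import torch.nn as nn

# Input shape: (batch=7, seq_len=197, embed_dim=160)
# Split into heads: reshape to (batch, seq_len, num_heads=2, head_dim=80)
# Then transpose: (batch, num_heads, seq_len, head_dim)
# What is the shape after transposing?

Input shape: (7, 197, 160)
  -> after reshape: (7, 197, 2, 80)
Output shape: (7, 2, 197, 80)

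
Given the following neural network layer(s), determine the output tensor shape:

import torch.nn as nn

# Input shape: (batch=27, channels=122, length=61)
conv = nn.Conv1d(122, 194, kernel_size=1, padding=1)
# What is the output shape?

Input shape: (27, 122, 61)
Output shape: (27, 194, 63)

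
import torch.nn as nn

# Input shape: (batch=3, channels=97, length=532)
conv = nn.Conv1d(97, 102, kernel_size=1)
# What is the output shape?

Input shape: (3, 97, 532)
Output shape: (3, 102, 532)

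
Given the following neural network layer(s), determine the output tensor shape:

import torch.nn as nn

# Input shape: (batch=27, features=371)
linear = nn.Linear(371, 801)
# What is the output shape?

Input shape: (27, 371)
Output shape: (27, 801)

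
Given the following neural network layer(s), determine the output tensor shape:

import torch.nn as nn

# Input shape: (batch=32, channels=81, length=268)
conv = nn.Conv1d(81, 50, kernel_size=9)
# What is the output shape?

Input shape: (32, 81, 268)
Output shape: (32, 50, 260)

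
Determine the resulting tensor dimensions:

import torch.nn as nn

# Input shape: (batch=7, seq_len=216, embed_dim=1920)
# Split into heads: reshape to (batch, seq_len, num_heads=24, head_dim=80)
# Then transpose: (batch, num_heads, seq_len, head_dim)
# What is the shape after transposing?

Input shape: (7, 216, 1920)
  -> after reshape: (7, 216, 24, 80)
Output shape: (7, 24, 216, 80)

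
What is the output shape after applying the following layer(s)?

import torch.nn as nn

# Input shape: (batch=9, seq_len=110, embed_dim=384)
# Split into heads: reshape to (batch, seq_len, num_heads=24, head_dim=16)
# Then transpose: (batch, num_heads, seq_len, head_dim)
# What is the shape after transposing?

Input shape: (9, 110, 384)
  -> after reshape: (9, 110, 24, 16)
Output shape: (9, 24, 110, 16)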